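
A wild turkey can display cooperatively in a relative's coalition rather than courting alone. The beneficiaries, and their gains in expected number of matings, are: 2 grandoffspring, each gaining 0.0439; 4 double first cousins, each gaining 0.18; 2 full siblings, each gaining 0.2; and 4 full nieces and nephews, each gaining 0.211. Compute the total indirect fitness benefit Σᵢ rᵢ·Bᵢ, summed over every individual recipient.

0.61295

r to a grandoffspring = 1/4 (two parent–offspring links: r = (1/2)^2 = 1/4).
r to a double first cousin = 0.25 (double first cousins share both grandparent pairs — four paths of length 4: r = 4·(1/2)^4 = 1/4).
r to a full sibling = 1/2 (full sibs share both parents — two paths of length 2: r = 2·(1/2)^2 = 1/2).
r to a full niece or nephew = 0.25 (full aunt/uncle↔niece/nephew: two paths of length 3 through the shared grandparent pair: r = 2·(1/2)^3 = 1/4).
Summing one r·B term per recipient: 2·0.25·0.0439 + 4·0.25·0.18 + 2·0.5·0.2 + 4·0.25·0.211 = 0.61295.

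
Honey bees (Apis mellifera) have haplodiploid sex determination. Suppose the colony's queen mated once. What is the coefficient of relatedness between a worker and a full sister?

0.75

Haplodiploid full sisters inherit their father's entire haploid genome identically (contributing 1/2) and on average half of their mother's contribution (1/2 · 1/2 = 1/4); r = 1/2 + 1/4 = 3/4.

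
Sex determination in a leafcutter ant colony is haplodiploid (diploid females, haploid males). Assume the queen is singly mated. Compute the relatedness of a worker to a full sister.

Haplodiploid full sisters inherit their father's entire haploid genome identically (contributing 1/2) and on average half of their mother's contribution (1/2 · 1/2 = 1/4); r = 1/2 + 1/4 = 3/4.

0.75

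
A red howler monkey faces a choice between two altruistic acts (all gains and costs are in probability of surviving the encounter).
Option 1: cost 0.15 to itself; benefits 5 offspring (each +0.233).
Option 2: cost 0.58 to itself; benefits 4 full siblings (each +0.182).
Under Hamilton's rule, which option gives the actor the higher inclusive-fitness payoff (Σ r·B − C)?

Option 1: r to an offspring = 0.5.
Option 1: Σ r·B − C = (5·0.5·0.233) − 0.15 = 0.4325.
Option 2: r to a full sibling = 0.5.
Option 2: Σ r·B − C = (4·0.5·0.182) − 0.58 = -0.216.
Option 1 has the higher net inclusive-fitness payoff.

Option 1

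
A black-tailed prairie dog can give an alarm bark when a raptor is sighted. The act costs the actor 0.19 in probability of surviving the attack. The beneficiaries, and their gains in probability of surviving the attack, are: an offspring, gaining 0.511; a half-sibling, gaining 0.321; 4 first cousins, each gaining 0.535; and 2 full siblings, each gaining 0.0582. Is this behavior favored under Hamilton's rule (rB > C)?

Hamilton's rule: the trait is favored when the sum of r·B over every recipient exceeds the actor's cost C.
r to an offspring = 1/2 (one parent–offspring link: r = (1/2)^1 = 1/2).
r to a half-sibling = 1/4 (half-sibs share one parent — one path of length 2: r = (1/2)^2 = 1/4).
r to a first cousin = 1/8 (first cousins share one grandparent pair — two paths of length 4: r = 2·(1/2)^4 = 1/8).
r to a full sibling = 0.5 (full sibs share both parents — two paths of length 2: r = 2·(1/2)^2 = 1/2).
Summing one r·B term per recipient: 1·0.5·0.511 + 1·0.25·0.321 + 4·0.125·0.535 + 2·0.5·0.0582 = 0.66145.
0.66145 > 0.19: the indirect benefit exceeds the cost.

Yes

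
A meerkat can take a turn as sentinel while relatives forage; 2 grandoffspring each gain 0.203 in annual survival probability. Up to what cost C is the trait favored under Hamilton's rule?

0.1015

r to a grandoffspring = 0.25 (two parent–offspring links: r = (1/2)^2 = 1/4).
Hamilton's rule: n·r·B > C, so the trait is favored while C < n·r·B = 2·0.25·0.203 = 0.1015.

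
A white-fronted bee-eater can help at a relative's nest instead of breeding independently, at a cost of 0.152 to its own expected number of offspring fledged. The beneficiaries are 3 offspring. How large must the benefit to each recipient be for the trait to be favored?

0.1013

r to an offspring = 1/2 (one parent–offspring link: r = (1/2)^1 = 1/2).
Hamilton's rule with n recipients of equal r: n·r·B > C, so B > C/(n·r) = 0.152/(3·0.5) = 0.1013.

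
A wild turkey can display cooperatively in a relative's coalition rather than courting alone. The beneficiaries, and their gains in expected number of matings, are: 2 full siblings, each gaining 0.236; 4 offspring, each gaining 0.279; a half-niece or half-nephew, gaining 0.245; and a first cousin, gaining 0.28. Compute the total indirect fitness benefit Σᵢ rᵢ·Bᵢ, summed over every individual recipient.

0.859625

r to a full sibling = 1/2 (full sibs share both parents — two paths of length 2: r = 2·(1/2)^2 = 1/2).
r to an offspring = 1/2 (one parent–offspring link: r = (1/2)^1 = 1/2).
r to a half-niece or half-nephew = 1/8 (half-aunt/uncle↔niece/nephew: one path of length 3: r = (1/2)^3 = 1/8).
r to a first cousin = 0.125 (first cousins share one grandparent pair — two paths of length 4: r = 2·(1/2)^4 = 1/8).
Summing one r·B term per recipient: 2·0.5·0.236 + 4·0.5·0.279 + 1·0.125·0.245 + 1·0.125·0.28 = 0.859625.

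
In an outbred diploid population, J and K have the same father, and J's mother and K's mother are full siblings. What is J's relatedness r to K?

0.375

Wright's path rule: contributions from independent ancestry routes add.
J and K are related in two ways: half-sibs through their shared father (r = 1/4) and first cousins through their mothers (r = 1/8).
r = 1/4 + 1/8 = 0.375.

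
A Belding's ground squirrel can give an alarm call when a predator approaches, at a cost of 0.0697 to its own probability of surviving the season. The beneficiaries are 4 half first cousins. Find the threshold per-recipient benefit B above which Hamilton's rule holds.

0.2788

r to a half first cousin = 1/16 (half first cousins share one grandparent — one path of length 4: r = (1/2)^4 = 1/16).
Hamilton's rule with n recipients of equal r: n·r·B > C, so B > C/(n·r) = 0.0697/(4·0.0625) = 0.2788.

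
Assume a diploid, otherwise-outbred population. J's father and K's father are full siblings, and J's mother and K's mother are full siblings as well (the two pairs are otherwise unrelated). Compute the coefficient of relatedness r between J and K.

0.25

With two independent routes of shared ancestry, r is the sum of the two contributions.
J and K are related in two ways: first cousins through their fathers (r = 1/8) and first cousins through their mothers (r = 1/8) — i.e. double first cousins.
r = 1/8 + 1/8 = 0.25.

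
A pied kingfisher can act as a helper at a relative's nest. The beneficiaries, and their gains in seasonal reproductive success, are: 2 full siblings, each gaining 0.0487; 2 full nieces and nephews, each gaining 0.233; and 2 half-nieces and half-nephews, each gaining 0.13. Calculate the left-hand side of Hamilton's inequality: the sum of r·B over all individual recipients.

r to a full sibling = 1/2 (full sibs share both parents — two paths of length 2: r = 2·(1/2)^2 = 1/2).
r to a full niece or nephew = 0.25 (full aunt/uncle↔niece/nephew: two paths of length 3 through the shared grandparent pair: r = 2·(1/2)^3 = 1/4).
r to a half-niece or half-nephew = 0.125 (half-aunt/uncle↔niece/nephew: one path of length 3: r = (1/2)^3 = 1/8).
Summing one r·B term per recipient: 2·0.5·0.0487 + 2·0.25·0.233 + 2·0.125·0.13 = 0.1977.

0.1977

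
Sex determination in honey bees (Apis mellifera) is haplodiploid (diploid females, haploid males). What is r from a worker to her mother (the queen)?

One meiotic link between diploid queen and diploid daughter: r = 1/2.

0.5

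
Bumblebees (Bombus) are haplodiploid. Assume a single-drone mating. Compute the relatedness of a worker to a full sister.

0.75

Haplodiploid full sisters inherit their father's entire haploid genome identically (contributing 1/2) and on average half of their mother's contribution (1/2 · 1/2 = 1/4); r = 1/2 + 1/4 = 3/4.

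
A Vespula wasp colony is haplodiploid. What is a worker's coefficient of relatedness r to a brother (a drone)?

Her haploid brother carries none of their father's genes and a random half of their mother's genome; that half matches the maternal half of her own genome with probability 1/2: r = 1/2 · 1/2 = 1/4.

0.25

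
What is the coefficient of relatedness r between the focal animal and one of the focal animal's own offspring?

Each parent–offspring link contributes a factor of 1/2, and independent paths through distinct common ancestors add.
One parent–offspring link: r = (1/2)^1 = 1/2.

0.5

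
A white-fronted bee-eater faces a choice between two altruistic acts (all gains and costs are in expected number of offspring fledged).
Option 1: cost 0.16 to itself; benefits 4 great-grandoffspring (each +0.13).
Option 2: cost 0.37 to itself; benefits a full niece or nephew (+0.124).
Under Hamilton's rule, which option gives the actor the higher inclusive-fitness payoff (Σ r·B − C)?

Option 1: r to a great-grandoffspring = 0.125.
Option 1: Σ r·B − C = (4·0.125·0.13) − 0.16 = -0.095.
Option 2: r to a full niece or nephew = 0.25.
Option 2: Σ r·B − C = (1·0.25·0.124) − 0.37 = -0.339.
Option 1 has the higher net inclusive-fitness payoff.

Option 1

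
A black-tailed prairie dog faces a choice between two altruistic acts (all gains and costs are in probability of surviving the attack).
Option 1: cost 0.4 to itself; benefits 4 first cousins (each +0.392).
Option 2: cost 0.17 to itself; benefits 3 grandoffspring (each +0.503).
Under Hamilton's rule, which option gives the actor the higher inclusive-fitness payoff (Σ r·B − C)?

Option 1: r to a first cousin = 0.125.
Option 1: Σ r·B − C = (4·0.125·0.392) − 0.4 = -0.204.
Option 2: r to a grandoffspring = 0.25.
Option 2: Σ r·B − C = (3·0.25·0.503) − 0.17 = 0.20725.
Option 2 has the higher net inclusive-fitness payoff.

Option 2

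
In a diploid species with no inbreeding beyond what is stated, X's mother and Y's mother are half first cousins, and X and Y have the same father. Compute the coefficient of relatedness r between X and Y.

Independent pedigree routes through distinct common ancestors add.
X and Y are related in two ways: half second cousins through their mothers (r = 1/64) and half-sibs through their shared father (r = 1/4).
r = 1/64 + 1/4 = 17/64 = 0.265625.

0.265625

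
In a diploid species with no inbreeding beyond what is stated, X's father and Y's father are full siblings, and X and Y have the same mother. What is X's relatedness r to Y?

With two independent routes of shared ancestry, r is the sum of the two contributions.
X and Y are related in two ways: first cousins through their fathers (r = 1/8) and half-sibs through their shared mother (r = 1/4).
r = 1/8 + 1/4 = 3/8 = 0.375.

0.375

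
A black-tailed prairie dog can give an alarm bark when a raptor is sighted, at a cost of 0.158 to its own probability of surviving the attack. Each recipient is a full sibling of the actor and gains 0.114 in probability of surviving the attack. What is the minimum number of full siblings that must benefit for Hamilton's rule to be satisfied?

3

r to a full sibling = 1/2 (full sibs share both parents — two paths of length 2: r = 2·(1/2)^2 = 1/2).
Hamilton's rule: n·r·B > C  ⇒  n > C/(r·B) = 0.158/(0.5·0.114) = 2.772.
The smallest integer exceeding 2.772 is 3.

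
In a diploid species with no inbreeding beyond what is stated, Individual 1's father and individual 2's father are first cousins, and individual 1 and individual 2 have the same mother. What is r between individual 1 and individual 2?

0.28125

Wright's path rule: contributions from independent ancestry routes add.
Individual 1 and individual 2 are related in two ways: second cousins through their fathers (r = 1/32) and half-sibs through their shared mother (r = 1/4).
r = 1/32 + 1/4 = 9/32 = 0.28125.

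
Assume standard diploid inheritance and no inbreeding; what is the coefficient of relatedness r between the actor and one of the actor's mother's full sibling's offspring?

Each parent–offspring link contributes a factor of 1/2, and independent paths through distinct common ancestors add.
First cousins share one grandparent pair — two paths of length 4: r = 2·(1/2)^4 = 1/8.

0.125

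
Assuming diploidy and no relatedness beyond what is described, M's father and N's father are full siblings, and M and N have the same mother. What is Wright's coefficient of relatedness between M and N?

0.375

Wright's path rule: contributions from independent ancestry routes add.
M and N are related in two ways: first cousins through their fathers (r = 1/8) and half-sibs through their shared mother (r = 1/4).
r = 1/8 + 1/4 = 3/8 = 0.375.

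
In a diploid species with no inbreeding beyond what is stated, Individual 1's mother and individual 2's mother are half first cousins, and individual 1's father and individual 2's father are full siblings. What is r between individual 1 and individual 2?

Relatedness sums over independent paths through distinct common ancestors.
Individual 1 and individual 2 are related in two ways: half second cousins through their mothers (r = 1/64) and first cousins through their fathers (r = 1/8).
r = 1/64 + 1/8 = 9/64 = 0.140625.

0.140625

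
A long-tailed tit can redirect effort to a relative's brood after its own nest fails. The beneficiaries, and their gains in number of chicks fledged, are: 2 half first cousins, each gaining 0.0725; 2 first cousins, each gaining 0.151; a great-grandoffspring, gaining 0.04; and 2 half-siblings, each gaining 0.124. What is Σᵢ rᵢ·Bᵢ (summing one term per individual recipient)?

0.1138125

r to a half first cousin = 0.0625 (half first cousins share one grandparent — one path of length 4: r = (1/2)^4 = 1/16).
r to a first cousin = 1/8 (first cousins share one grandparent pair — two paths of length 4: r = 2·(1/2)^4 = 1/8).
r to a great-grandoffspring = 0.125 (three parent–offspring links: r = (1/2)^3 = 1/8).
r to a half-sibling = 0.25 (half-sibs share one parent — one path of length 2: r = (1/2)^2 = 1/4).
Summing one r·B term per recipient: 2·0.0625·0.0725 + 2·0.125·0.151 + 1·0.125·0.04 + 2·0.25·0.124 = 0.1138125.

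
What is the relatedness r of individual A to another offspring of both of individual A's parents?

0.5

Each parent–offspring link contributes a factor of 1/2, and independent paths through distinct common ancestors add.
Full sibs share both parents — two paths of length 2: r = 2·(1/2)^2 = 1/2.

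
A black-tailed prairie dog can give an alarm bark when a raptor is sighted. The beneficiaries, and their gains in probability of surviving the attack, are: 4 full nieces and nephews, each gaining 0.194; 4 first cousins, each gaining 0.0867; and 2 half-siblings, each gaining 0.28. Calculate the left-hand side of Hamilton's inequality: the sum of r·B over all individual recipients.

r to a full niece or nephew = 0.25 (full aunt/uncle↔niece/nephew: two paths of length 3 through the shared grandparent pair: r = 2·(1/2)^3 = 1/4).
r to a first cousin = 0.125 (first cousins share one grandparent pair — two paths of length 4: r = 2·(1/2)^4 = 1/8).
r to a half-sibling = 1/4 (half-sibs share one parent — one path of length 2: r = (1/2)^2 = 1/4).
Summing one r·B term per recipient: 4·0.25·0.194 + 4·0.125·0.0867 + 2·0.25·0.28 = 0.37735.

0.37735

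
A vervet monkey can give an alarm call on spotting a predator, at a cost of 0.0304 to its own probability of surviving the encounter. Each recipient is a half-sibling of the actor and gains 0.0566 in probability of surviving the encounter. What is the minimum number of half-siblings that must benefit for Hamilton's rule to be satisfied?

3

r to a half-sibling = 1/4 (half-sibs share one parent — one path of length 2: r = (1/2)^2 = 1/4).
Hamilton's rule: n·r·B > C  ⇒  n > C/(r·B) = 0.0304/(0.25·0.0566) = 2.148.
The smallest integer exceeding 2.148 is 3.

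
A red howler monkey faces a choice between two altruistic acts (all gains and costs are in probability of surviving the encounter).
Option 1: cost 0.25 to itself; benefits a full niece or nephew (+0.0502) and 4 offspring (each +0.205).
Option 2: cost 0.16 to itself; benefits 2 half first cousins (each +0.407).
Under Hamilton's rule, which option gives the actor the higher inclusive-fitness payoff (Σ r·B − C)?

Option 1: r to a full niece or nephew = 0.25.
Option 1: r to an offspring = 0.5.
Option 1: Σ r·B − C = (1·0.25·0.0502 + 4·0.5·0.205) − 0.25 = 0.17255.
Option 2: r to a half first cousin = 0.0625.
Option 2: Σ r·B − C = (2·0.0625·0.407) − 0.16 = -0.109125.
Option 1 has the higher net inclusive-fitness payoff.

Option 1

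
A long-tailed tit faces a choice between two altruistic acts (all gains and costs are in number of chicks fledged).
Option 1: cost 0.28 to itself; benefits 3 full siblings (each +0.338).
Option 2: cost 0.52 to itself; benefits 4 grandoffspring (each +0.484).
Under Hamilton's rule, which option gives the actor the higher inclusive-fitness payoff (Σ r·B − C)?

Option 1: r to a full sibling = 0.5.
Option 1: Σ r·B − C = (3·0.5·0.338) − 0.28 = 0.227.
Option 2: r to a grandoffspring = 0.25.
Option 2: Σ r·B − C = (4·0.25·0.484) − 0.52 = -0.036.
Option 1 has the higher net inclusive-fitness payoff.

Option 1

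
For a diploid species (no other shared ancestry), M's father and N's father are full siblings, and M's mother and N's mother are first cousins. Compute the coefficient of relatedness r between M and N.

Independent pedigree routes through distinct common ancestors add.
M and N are related in two ways: first cousins through their fathers (r = 1/8) and second cousins through their mothers (r = 1/32).
r = 1/8 + 1/32 = 5/32 = 0.15625.

0.15625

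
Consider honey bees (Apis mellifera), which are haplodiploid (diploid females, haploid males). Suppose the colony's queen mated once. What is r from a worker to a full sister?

Haplodiploid full sisters inherit their father's entire haploid genome identically (contributing 1/2) and on average half of their mother's contribution (1/2 · 1/2 = 1/4); r = 1/2 + 1/4 = 3/4.

0.75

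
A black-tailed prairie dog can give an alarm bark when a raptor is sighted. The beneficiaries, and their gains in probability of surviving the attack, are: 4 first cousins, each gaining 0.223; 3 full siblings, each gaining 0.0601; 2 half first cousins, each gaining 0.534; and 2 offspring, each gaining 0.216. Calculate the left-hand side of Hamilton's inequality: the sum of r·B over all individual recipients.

r to a first cousin = 1/8 (first cousins share one grandparent pair — two paths of length 4: r = 2·(1/2)^4 = 1/8).
r to a full sibling = 1/2 (full sibs share both parents — two paths of length 2: r = 2·(1/2)^2 = 1/2).
r to a half first cousin = 0.0625 (half first cousins share one grandparent — one path of length 4: r = (1/2)^4 = 1/16).
r to an offspring = 0.5 (one parent–offspring link: r = (1/2)^1 = 1/2).
Summing one r·B term per recipient: 4·0.125·0.223 + 3·0.5·0.0601 + 2·0.0625·0.534 + 2·0.5·0.216 = 0.4844.

0.4844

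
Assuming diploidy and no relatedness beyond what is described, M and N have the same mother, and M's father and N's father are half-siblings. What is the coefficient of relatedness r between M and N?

0.3125

Wright's path rule: contributions from independent ancestry routes add.
M and N are related in two ways: half-sibs through their shared mother (r = 1/4) and half first cousins through their fathers (r = 1/16).
r = 1/4 + 1/16 = 5/16 = 0.3125.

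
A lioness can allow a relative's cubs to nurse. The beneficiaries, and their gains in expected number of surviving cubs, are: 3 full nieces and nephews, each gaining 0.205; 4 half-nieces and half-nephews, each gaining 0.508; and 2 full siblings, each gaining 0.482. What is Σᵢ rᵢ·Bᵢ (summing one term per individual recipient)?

r to a full niece or nephew = 1/4 (full aunt/uncle↔niece/nephew: two paths of length 3 through the shared grandparent pair: r = 2·(1/2)^3 = 1/4).
r to a half-niece or half-nephew = 1/8 (half-aunt/uncle↔niece/nephew: one path of length 3: r = (1/2)^3 = 1/8).
r to a full sibling = 1/2 (full sibs share both parents — two paths of length 2: r = 2·(1/2)^2 = 1/2).
Summing one r·B term per recipient: 3·0.25·0.205 + 4·0.125·0.508 + 2·0.5·0.482 = 0.88975.

0.88975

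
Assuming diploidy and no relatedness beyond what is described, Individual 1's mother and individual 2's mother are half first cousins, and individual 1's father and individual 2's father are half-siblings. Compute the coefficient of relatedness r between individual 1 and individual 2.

With two independent routes of shared ancestry, r is the sum of the two contributions.
Individual 1 and individual 2 are related in two ways: half second cousins through their mothers (r = 1/64) and half first cousins through their fathers (r = 1/16).
r = 1/64 + 1/16 = 0.078125.

0.078125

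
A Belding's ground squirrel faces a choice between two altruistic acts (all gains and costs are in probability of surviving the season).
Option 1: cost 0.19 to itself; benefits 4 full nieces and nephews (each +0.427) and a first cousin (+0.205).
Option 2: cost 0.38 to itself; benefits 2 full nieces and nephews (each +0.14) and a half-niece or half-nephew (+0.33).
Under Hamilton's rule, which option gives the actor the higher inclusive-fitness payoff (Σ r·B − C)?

Option 1

Option 1: r to a full niece or nephew = 0.25.
Option 1: r to a first cousin = 0.125.
Option 1: Σ r·B − C = (4·0.25·0.427 + 1·0.125·0.205) − 0.19 = 0.262625.
Option 2: r to a full niece or nephew = 0.25.
Option 2: r to a half-niece or half-nephew = 0.125.
Option 2: Σ r·B − C = (2·0.25·0.14 + 1·0.125·0.33) − 0.38 = -0.26875.
Option 1 has the higher net inclusive-fitness payoff.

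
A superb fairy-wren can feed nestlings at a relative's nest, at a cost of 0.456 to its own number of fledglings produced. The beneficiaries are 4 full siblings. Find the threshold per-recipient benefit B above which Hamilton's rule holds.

r to a full sibling = 1/2 (full sibs share both parents — two paths of length 2: r = 2·(1/2)^2 = 1/2).
Hamilton's rule with n recipients of equal r: n·r·B > C, so B > C/(n·r) = 0.456/(4·0.5) = 0.228.

0.228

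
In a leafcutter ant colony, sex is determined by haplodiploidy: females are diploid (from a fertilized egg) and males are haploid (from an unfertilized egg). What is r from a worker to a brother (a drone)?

0.25

Her haploid brother carries none of their father's genes and a random half of their mother's genome; that half matches the maternal half of her own genome with probability 1/2: r = 1/2 · 1/2 = 1/4.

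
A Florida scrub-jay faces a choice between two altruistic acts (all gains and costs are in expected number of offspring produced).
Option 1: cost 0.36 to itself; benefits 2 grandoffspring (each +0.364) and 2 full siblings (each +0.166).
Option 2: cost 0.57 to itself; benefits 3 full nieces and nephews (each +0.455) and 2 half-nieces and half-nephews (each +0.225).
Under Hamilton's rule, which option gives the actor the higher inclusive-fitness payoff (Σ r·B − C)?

Option 1: r to a grandoffspring = 0.25.
Option 1: r to a full sibling = 0.5.
Option 1: Σ r·B − C = (2·0.25·0.364 + 2·0.5·0.166) − 0.36 = -0.012.
Option 2: r to a full niece or nephew = 0.25.
Option 2: r to a half-niece or half-nephew = 0.125.
Option 2: Σ r·B − C = (3·0.25·0.455 + 2·0.125·0.225) − 0.57 = -0.1725.
Option 1 has the higher net inclusive-fitness payoff.

Option 1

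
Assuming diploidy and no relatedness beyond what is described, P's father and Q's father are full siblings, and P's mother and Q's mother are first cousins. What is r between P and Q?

Independent pedigree routes through distinct common ancestors add.
P and Q are related in two ways: first cousins through their fathers (r = 1/8) and second cousins through their mothers (r = 1/32).
r = 1/8 + 1/32 = 0.15625.

0.15625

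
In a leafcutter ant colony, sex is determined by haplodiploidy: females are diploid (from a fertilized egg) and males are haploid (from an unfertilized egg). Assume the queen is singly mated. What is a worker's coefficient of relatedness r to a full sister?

0.75

Haplodiploid full sisters inherit their father's entire haploid genome identically (contributing 1/2) and on average half of their mother's contribution (1/2 · 1/2 = 1/4); r = 1/2 + 1/4 = 3/4.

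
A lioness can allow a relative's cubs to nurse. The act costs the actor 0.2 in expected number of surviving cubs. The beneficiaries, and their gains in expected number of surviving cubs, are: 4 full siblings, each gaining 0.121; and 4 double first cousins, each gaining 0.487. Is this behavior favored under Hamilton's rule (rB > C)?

Hamilton's rule: the trait is favored when the sum of r·B over every recipient exceeds the actor's cost C.
r to a full sibling = 0.5 (full sibs share both parents — two paths of length 2: r = 2·(1/2)^2 = 1/2).
r to a double first cousin = 0.25 (double first cousins share both grandparent pairs — four paths of length 4: r = 4·(1/2)^4 = 1/4).
Summing one r·B term per recipient: 4·0.5·0.121 + 4·0.25·0.487 = 0.729.
0.729 > 0.2: the indirect benefit exceeds the cost.

Yes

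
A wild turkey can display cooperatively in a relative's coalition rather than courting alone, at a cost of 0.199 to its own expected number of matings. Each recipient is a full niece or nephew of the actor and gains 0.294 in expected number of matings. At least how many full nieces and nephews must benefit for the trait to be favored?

r to a full niece or nephew = 1/4 (full aunt/uncle↔niece/nephew: two paths of length 3 through the shared grandparent pair: r = 2·(1/2)^3 = 1/4).
Hamilton's rule: n·r·B > C  ⇒  n > C/(r·B) = 0.199/(0.25·0.294) = 2.707.
The smallest integer exceeding 2.707 is 3.

3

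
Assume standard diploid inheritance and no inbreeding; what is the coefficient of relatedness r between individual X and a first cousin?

0.125

Each parent–offspring link contributes a factor of 1/2, and independent paths through distinct common ancestors add.
First cousins share one grandparent pair — two paths of length 4: r = 2·(1/2)^4 = 1/8.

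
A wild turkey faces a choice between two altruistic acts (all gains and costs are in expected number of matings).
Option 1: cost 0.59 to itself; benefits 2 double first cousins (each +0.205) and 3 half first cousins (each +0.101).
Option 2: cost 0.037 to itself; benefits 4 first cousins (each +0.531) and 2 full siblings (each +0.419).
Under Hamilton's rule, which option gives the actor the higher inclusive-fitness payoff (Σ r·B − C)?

Option 2

Option 1: r to a double first cousin = 0.25.
Option 1: r to a half first cousin = 0.0625.
Option 1: Σ r·B − C = (2·0.25·0.205 + 3·0.0625·0.101) − 0.59 = -0.4685625.
Option 2: r to a first cousin = 0.125.
Option 2: r to a full sibling = 0.5.
Option 2: Σ r·B − C = (4·0.125·0.531 + 2·0.5·0.419) − 0.037 = 0.6475.
Option 2 has the higher net inclusive-fitness payoff.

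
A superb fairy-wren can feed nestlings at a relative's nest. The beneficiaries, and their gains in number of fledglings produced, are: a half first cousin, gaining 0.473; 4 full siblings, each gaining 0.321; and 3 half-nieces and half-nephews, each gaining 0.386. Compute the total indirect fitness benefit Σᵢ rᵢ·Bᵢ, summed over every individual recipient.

r to a half first cousin = 0.0625 (half first cousins share one grandparent — one path of length 4: r = (1/2)^4 = 1/16).
r to a full sibling = 1/2 (full sibs share both parents — two paths of length 2: r = 2·(1/2)^2 = 1/2).
r to a half-niece or half-nephew = 0.125 (half-aunt/uncle↔niece/nephew: one path of length 3: r = (1/2)^3 = 1/8).
Summing one r·B term per recipient: 1·0.0625·0.473 + 4·0.5·0.321 + 3·0.125·0.386 = 0.8163125.

0.8163125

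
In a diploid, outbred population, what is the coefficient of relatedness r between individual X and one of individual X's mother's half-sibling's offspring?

Each parent–offspring link contributes a factor of 1/2, and independent paths through distinct common ancestors add.
Half first cousins share one grandparent — one path of length 4: r = (1/2)^4 = 1/16.

0.0625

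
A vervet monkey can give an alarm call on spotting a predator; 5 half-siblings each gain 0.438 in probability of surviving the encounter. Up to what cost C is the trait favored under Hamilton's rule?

r to a half-sibling = 0.25 (half-sibs share one parent — one path of length 2: r = (1/2)^2 = 1/4).
Hamilton's rule: n·r·B > C, so the trait is favored while C < n·r·B = 5·0.25·0.438 = 0.5475.

0.5475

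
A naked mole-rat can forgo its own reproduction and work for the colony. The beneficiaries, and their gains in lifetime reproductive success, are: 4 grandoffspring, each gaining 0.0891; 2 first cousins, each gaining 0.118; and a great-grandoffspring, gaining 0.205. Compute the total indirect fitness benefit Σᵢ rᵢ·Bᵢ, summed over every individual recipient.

0.144225

r to a grandoffspring = 0.25 (two parent–offspring links: r = (1/2)^2 = 1/4).
r to a first cousin = 1/8 (first cousins share one grandparent pair — two paths of length 4: r = 2·(1/2)^4 = 1/8).
r to a great-grandoffspring = 0.125 (three parent–offspring links: r = (1/2)^3 = 1/8).
Summing one r·B term per recipient: 4·0.25·0.0891 + 2·0.125·0.118 + 1·0.125·0.205 = 0.144225.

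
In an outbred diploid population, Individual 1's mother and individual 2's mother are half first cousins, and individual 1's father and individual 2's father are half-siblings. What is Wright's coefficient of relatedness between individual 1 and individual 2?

0.078125

Relatedness sums over independent paths through distinct common ancestors.
Individual 1 and individual 2 are related in two ways: half second cousins through their mothers (r = 1/64) and half first cousins through their fathers (r = 1/16).
r = 1/64 + 1/16 = 5/64 = 0.078125.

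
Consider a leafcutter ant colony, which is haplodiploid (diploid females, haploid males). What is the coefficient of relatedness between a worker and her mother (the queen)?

One meiotic link between diploid queen and diploid daughter: r = 1/2.

0.5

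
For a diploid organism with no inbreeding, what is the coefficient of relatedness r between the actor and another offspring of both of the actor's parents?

Each parent–offspring link contributes a factor of 1/2, and independent paths through distinct common ancestors add.
Full sibs share both parents — two paths of length 2: r = 2·(1/2)^2 = 1/2.

0.5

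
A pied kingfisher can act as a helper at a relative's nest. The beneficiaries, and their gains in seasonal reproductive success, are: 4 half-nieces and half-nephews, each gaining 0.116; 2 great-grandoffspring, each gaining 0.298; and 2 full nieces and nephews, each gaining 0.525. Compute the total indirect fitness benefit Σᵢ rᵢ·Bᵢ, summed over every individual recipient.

r to a half-niece or half-nephew = 0.125 (half-aunt/uncle↔niece/nephew: one path of length 3: r = (1/2)^3 = 1/8).
r to a great-grandoffspring = 0.125 (three parent–offspring links: r = (1/2)^3 = 1/8).
r to a full niece or nephew = 0.25 (full aunt/uncle↔niece/nephew: two paths of length 3 through the shared grandparent pair: r = 2·(1/2)^3 = 1/4).
Summing one r·B term per recipient: 4·0.125·0.116 + 2·0.125·0.298 + 2·0.25·0.525 = 0.395.

0.395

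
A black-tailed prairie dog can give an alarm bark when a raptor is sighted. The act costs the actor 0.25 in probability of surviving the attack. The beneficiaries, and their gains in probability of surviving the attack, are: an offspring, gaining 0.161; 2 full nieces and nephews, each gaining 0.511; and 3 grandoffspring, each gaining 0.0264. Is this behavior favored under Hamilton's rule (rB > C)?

Hamilton's rule: the trait is favored when the sum of r·B over every recipient exceeds the actor's cost C.
r to an offspring = 1/2 (one parent–offspring link: r = (1/2)^1 = 1/2).
r to a full niece or nephew = 0.25 (full aunt/uncle↔niece/nephew: two paths of length 3 through the shared grandparent pair: r = 2·(1/2)^3 = 1/4).
r to a grandoffspring = 0.25 (two parent–offspring links: r = (1/2)^2 = 1/4).
Summing one r·B term per recipient: 1·0.5·0.161 + 2·0.25·0.511 + 3·0.25·0.0264 = 0.3558.
0.3558 > 0.25: the indirect benefit exceeds the cost.

Yes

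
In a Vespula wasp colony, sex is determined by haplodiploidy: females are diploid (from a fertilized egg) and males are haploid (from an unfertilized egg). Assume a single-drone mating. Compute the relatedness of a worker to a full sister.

Haplodiploid full sisters inherit their father's entire haploid genome identically (contributing 1/2) and on average half of their mother's contribution (1/2 · 1/2 = 1/4); r = 1/2 + 1/4 = 3/4.

0.75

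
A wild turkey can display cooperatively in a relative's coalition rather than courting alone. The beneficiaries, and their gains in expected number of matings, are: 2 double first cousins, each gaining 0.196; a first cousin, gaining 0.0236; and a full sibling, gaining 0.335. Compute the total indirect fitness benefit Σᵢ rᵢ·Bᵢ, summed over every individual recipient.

0.26845

r to a double first cousin = 0.25 (double first cousins share both grandparent pairs — four paths of length 4: r = 4·(1/2)^4 = 1/4).
r to a first cousin = 0.125 (first cousins share one grandparent pair — two paths of length 4: r = 2·(1/2)^4 = 1/8).
r to a full sibling = 0.5 (full sibs share both parents — two paths of length 2: r = 2·(1/2)^2 = 1/2).
Summing one r·B term per recipient: 2·0.25·0.196 + 1·0.125·0.0236 + 1·0.5·0.335 = 0.26845.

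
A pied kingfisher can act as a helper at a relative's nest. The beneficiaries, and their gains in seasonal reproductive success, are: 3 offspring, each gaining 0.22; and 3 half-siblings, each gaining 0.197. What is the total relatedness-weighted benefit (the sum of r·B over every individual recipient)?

0.47775

r to an offspring = 0.5 (one parent–offspring link: r = (1/2)^1 = 1/2).
r to a half-sibling = 1/4 (half-sibs share one parent — one path of length 2: r = (1/2)^2 = 1/4).
Summing one r·B term per recipient: 3·0.5·0.22 + 3·0.25·0.197 = 0.47775.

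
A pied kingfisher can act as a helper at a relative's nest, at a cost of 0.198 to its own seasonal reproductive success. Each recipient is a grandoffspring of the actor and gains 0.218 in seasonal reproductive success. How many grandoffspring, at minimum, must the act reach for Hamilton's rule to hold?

4

r to a grandoffspring = 0.25 (two parent–offspring links: r = (1/2)^2 = 1/4).
Hamilton's rule: n·r·B > C  ⇒  n > C/(r·B) = 0.198/(0.25·0.218) = 3.633.
The smallest integer exceeding 3.633 is 4.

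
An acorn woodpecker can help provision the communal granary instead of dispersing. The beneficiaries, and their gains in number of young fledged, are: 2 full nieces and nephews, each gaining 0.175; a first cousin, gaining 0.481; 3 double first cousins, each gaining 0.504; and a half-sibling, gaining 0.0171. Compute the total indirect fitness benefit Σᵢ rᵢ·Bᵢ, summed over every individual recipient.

r to a full niece or nephew = 1/4 (full aunt/uncle↔niece/nephew: two paths of length 3 through the shared grandparent pair: r = 2·(1/2)^3 = 1/4).
r to a first cousin = 1/8 (first cousins share one grandparent pair — two paths of length 4: r = 2·(1/2)^4 = 1/8).
r to a double first cousin = 0.25 (double first cousins share both grandparent pairs — four paths of length 4: r = 4·(1/2)^4 = 1/4).
r to a half-sibling = 1/4 (half-sibs share one parent — one path of length 2: r = (1/2)^2 = 1/4).
Summing one r·B term per recipient: 2·0.25·0.175 + 1·0.125·0.481 + 3·0.25·0.504 + 1·0.25·0.0171 = 0.5299.

0.5299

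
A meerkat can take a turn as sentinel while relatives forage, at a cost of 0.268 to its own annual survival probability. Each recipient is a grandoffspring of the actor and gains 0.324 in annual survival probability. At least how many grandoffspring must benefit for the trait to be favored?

r to a grandoffspring = 0.25 (two parent–offspring links: r = (1/2)^2 = 1/4).
Hamilton's rule: n·r·B > C  ⇒  n > C/(r·B) = 0.268/(0.25·0.324) = 3.309.
The smallest integer exceeding 3.309 is 4.

4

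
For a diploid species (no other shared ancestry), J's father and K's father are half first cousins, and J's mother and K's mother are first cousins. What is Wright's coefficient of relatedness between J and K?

0.046875

Relatedness sums over independent paths through distinct common ancestors.
J and K are related in two ways: half second cousins through their fathers (r = 1/64) and second cousins through their mothers (r = 1/32).
r = 1/64 + 1/32 = 0.046875.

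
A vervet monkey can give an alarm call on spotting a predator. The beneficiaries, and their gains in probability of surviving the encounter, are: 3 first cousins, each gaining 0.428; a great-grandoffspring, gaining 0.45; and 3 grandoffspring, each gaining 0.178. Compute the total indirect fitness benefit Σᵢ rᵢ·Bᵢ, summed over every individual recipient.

r to a first cousin = 1/8 (first cousins share one grandparent pair — two paths of length 4: r = 2·(1/2)^4 = 1/8).
r to a great-grandoffspring = 1/8 (three parent–offspring links: r = (1/2)^3 = 1/8).
r to a grandoffspring = 0.25 (two parent–offspring links: r = (1/2)^2 = 1/4).
Summing one r·B term per recipient: 3·0.125·0.428 + 1·0.125·0.45 + 3·0.25·0.178 = 0.35025.

0.35025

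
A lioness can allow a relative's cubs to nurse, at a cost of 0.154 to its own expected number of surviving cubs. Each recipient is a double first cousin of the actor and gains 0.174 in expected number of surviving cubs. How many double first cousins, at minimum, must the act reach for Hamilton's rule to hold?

4

r to a double first cousin = 0.25 (double first cousins share both grandparent pairs — four paths of length 4: r = 4·(1/2)^4 = 1/4).
Hamilton's rule: n·r·B > C  ⇒  n > C/(r·B) = 0.154/(0.25·0.174) = 3.54.
The smallest integer exceeding 3.54 is 4.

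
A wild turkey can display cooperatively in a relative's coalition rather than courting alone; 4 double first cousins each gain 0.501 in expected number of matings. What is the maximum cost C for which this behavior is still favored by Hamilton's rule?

0.501

r to a double first cousin = 1/4 (double first cousins share both grandparent pairs — four paths of length 4: r = 4·(1/2)^4 = 1/4).
Hamilton's rule: n·r·B > C, so the trait is favored while C < n·r·B = 4·0.25·0.501 = 0.501.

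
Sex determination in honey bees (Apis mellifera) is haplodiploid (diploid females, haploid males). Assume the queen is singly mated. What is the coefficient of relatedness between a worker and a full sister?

0.75

Haplodiploid full sisters inherit their father's entire haploid genome identically (contributing 1/2) and on average half of their mother's contribution (1/2 · 1/2 = 1/4); r = 1/2 + 1/4 = 3/4.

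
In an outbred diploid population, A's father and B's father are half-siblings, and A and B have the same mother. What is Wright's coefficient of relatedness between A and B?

Wright's path rule: contributions from independent ancestry routes add.
A and B are related in two ways: half first cousins through their fathers (r = 1/16) and half-sibs through their shared mother (r = 1/4).
r = 1/16 + 1/4 = 0.3125.

0.3125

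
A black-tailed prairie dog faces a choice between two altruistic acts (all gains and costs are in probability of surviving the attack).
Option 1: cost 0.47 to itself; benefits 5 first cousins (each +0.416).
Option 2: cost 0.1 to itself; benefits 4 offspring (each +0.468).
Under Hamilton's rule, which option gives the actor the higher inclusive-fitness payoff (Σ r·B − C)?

Option 2

Option 1: r to a first cousin = 0.125.
Option 1: Σ r·B − C = (5·0.125·0.416) − 0.47 = -0.21.
Option 2: r to an offspring = 0.5.
Option 2: Σ r·B − C = (4·0.5·0.468) − 0.1 = 0.836.
Option 2 has the higher net inclusive-fitness payoff.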